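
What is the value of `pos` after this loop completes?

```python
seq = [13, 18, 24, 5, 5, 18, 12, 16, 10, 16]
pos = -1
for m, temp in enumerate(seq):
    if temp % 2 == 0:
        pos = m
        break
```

First even number index in [13, 18, 24, 5, 5, 18, 12, 16, 10, 16]
`pos` takes the values: -1 → 1

Answer: 1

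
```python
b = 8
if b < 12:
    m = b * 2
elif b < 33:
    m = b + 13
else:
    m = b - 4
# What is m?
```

Trace:
`b = 8` → b = 8
`if b < 12: ...` → b < 12 is True → m = 16
So m = 16

Answer: 16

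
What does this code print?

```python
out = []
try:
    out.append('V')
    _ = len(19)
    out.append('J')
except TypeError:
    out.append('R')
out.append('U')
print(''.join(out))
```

Execution trace: 'V' (try body) → 'R' (except TypeError) → 'U' (after the try/except). Output: VRU

Answer: VRU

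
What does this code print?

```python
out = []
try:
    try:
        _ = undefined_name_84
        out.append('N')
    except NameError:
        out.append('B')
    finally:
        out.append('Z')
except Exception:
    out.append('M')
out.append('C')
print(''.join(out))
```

Execution trace: 'B' (inner except NameError) → 'Z' (inner finally) → 'C' (after the try/except). Output: BZC

Answer: BZC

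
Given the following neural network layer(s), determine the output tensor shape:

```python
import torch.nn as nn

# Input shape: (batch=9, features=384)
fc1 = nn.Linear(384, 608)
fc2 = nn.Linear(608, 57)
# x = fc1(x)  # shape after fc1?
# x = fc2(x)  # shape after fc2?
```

Input: (9, 384) -> after fc1: (9, 608) -> Output: (9, 57)

Answer: (9, 57)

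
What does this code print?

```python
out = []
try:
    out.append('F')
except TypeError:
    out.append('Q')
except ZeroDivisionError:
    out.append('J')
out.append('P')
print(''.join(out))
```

Execution trace: 'F' (try body, no exception) → 'P' (after the try/except). Output: FP

Answer: FP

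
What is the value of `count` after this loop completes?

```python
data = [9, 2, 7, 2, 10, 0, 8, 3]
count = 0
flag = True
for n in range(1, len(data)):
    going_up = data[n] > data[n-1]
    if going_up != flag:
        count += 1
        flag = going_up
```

Count direction changes in [9, 2, 7, 2, 10, 0, 8, 3]
`count` takes the values: 0 → 1 → 2 → 3 → 4 → 5 → 6 → 7

Answer: 7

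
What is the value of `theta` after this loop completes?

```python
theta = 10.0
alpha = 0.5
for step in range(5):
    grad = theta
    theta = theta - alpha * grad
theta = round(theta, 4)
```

Gradient descent: w = 10.0 * (1 - 0.5)^5
`theta` takes the values: 10.0 → 5.0 → 2.5 → 1.25 → 0.625 → 0.3125

Answer: 0.3125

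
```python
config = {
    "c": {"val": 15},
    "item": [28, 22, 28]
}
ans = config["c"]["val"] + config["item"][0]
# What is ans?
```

Trace:
`config = { ...` → config = {'c': {'val': 15}, 'item': [28, 22, 28]}
`ans = config["c"]["val"] + config["item"][0]` → ans = 43
So ans = 43

Answer: 43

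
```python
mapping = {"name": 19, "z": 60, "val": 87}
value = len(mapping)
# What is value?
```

Trace:
`mapping = {"name": 19, "z": 60, "val": 87}` → mapping = {'name': 19, 'z': 60, 'val': 87}
`value = len(mapping)` → value = 3
So value = 3

Answer: 3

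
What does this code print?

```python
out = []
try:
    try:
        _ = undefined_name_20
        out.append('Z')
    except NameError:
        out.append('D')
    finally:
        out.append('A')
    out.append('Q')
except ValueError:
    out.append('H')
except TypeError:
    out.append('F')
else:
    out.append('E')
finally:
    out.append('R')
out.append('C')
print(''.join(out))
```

Execution trace: 'D' (inner except NameError) → 'A' (inner finally) → 'Q' (try body, no exception) → 'E' (else) → 'R' (finally) → 'C' (after the try/except). Output: DAQERC

Answer: DAQERC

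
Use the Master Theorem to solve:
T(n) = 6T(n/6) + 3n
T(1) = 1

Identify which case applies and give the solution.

a=6, b=6, f(n)=3n. log_6(6) = 1. Since c=1 = 1, Case 2 applies: T(n) = Θ(n^log_b(a) · log n) = O(n log n).

Answer: O(n log n) - Case 2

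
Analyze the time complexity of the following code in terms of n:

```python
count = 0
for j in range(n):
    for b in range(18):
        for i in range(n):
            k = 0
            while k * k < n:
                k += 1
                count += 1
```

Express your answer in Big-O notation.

Each loop level contributes: n × 1 × n × √n. Multiplying the contributions gives O(n^2√n).

Answer: O(n^2√n)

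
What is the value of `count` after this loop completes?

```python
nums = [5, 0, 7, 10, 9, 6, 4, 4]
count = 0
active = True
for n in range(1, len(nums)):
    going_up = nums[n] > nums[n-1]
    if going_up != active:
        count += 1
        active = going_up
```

Count direction changes in [5, 0, 7, 10, 9, 6, 4, 4]
`count` takes the values: 0 → 1 → 2 → 3

Answer: 3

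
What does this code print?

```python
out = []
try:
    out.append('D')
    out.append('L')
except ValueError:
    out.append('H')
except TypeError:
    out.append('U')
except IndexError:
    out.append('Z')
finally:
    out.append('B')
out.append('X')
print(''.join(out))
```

Execution trace: 'D' (try body) → 'L' (try body, no exception) → 'B' (finally) → 'X' (after the try/except). Output: DLBX

Answer: DLBX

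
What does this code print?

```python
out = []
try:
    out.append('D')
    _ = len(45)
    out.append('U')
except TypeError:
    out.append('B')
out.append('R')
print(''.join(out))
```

Execution trace: 'D' (try body) → 'B' (except TypeError) → 'R' (after the try/except). Output: DBR

Answer: DBR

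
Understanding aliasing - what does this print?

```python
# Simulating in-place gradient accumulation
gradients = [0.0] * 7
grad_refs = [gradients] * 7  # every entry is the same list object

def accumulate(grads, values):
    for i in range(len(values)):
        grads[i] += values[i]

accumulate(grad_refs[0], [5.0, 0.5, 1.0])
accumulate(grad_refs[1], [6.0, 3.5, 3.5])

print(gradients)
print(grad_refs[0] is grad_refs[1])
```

Key concept: gradient accumulation aliasing.
Step by step:
`gradients = [0.0] * 7` → gradients = [0.0, 0.0, 0.0, 0.0, 0.0, 0.0, 0.0]
`grad_refs = [gradients] * 7` → grad_refs = [[0.0, 0.0, 0.0, 0.0, 0.0, 0.0, 0.0], [0.0, 0.0, 0.0, 0.0, 0.0, 0.0, 0.0], [0.0, 0.0, 0.0, 0.0, 0.0, 0.0, 0.0], [0.0, 0.0, 0.0, 0.0, 0.0, 0.0, 0.0], [0.0, 0.0, 0.0, 0.0, 0.0, 0.0, 0.0], [0.0, 0.0, 0.0, 0.0, 0.0, 0.0, 0.0], [0.0, 0.0, 0.0, 0.0, 0.0, 0.0, 0.0]]
`accumulate(grad_refs[0], [5.0, 0.5, 1.0])` → gradients = [5.0, 0.5, 1.0, 0.0, 0.0, 0.0, 0.0]; grad_refs = [[5.0, 0.5, 1.0, 0.0, 0.0, 0.0, 0.0], [5.0, 0.5, 1.0, 0.0, 0.0, 0.0, 0.0], [5.0, 0.5, 1.0, 0.0, 0.0, 0.0, 0.0], [5.0, 0.5, 1.0, 0.0, 0.0, 0.0, 0.0], [5.0, 0.5, 1.0, 0.0, 0.0, 0.0, 0.0], [5.0, 0.5, 1.0, 0.0, 0.0, 0.0, 0.0], [5.0, 0.5, 1.0, 0.0, 0.0, 0.0, 0.0]]
`accumulate(grad_refs[1], [6.0, 3.5, 3.5])` → gradients = [11.0, 4.0, 4.5, 0.0, 0.0, 0.0, 0.0]; grad_refs = [[11.0, 4.0, 4.5, 0.0, 0.0, 0.0, 0.0], [11.0, 4.0, 4.5, 0.0, 0.0, 0.0, 0.0], [11.0, 4.0, 4.5, 0.0, 0.0, 0.0, 0.0], [11.0, 4.0, 4.5, 0.0, 0.0, 0.0, 0.0], [11.0, 4.0, 4.5, 0.0, 0.0, 0.0, 0.0], [11.0, 4.0, 4.5, 0.0, 0.0, 0.0, 0.0], [11.0, 4.0, 4.5, 0.0, 0.0, 0.0, 0.0]]
`print(gradients)` → prints [11.0, 4.0, 4.5, 0.0, 0.0, 0.0, 0.0]
`print(grad_refs[0] is grad_refs[1])` → prints True

Answer:
[11.0, 4.0, 4.5, 0.0, 0.0, 0.0, 0.0]
True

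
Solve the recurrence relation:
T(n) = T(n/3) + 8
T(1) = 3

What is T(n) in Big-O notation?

Each step divides n by 3 and adds 8. After log_3(n) steps we reach T(1)=3. So T(n) = 8·log_3(n) + 3 = O(log n).

Answer: O(log n)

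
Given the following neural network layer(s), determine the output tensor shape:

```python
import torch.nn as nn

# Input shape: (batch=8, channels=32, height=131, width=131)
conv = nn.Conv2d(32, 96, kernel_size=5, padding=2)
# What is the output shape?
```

Input: (8, 32, 131, 131) -> Output: (8, 96, 131, 131)

Answer: (8, 96, 131, 131)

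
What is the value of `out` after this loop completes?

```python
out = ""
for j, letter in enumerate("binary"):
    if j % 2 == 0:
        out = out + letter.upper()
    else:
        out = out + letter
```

Uppercase even positions in 'binary'
`out` takes the values: "" → "B" → "Bi" → "BiN" → "BiNa" → "BiNaR" → "BiNaRy"

Answer: "BiNaRy"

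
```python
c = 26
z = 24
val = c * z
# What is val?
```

Trace:
`c = 26` → c = 26
`z = 24` → z = 24
`val = c * z` → val = 624
So val = 624

Answer: 624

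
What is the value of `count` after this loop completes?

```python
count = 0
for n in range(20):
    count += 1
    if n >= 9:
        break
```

Loop breaks when n reaches 9, count is 10
`count` takes the values: 0 → 1 → 2 → 3 → 4 → 5 → 6 → 7 → 8 → 9 → 10

Answer: 10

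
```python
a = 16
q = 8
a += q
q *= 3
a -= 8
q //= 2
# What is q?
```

Trace:
`a = 16` → a = 16
`q = 8` → q = 8
`a += q` → a = 24
`q *= 3` → q = 24
`a -= 8` → a = 16
`q //= 2` → q = 12
So q = 12

Answer: 12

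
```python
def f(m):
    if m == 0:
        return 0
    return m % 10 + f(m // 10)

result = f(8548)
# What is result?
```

Sum of digits of 8548: 8 + 4 + 5 + 8 = 25

Answer: 25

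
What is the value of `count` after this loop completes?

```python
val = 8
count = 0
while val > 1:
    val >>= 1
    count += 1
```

Count right shifts until 1
`count` takes the values: 0 → 1 → 2 → 3

Answer: 3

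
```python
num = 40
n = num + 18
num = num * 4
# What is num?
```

Trace:
`num = 40` → num = 40
`n = num + 18` → n = 58
`num = num * 4` → num = 160
So num = 160

Answer: 160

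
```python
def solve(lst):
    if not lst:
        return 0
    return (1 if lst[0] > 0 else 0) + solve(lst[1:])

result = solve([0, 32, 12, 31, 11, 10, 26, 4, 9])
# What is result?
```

Count of positive elements in [0, 32, 12, 31, 11, 10, 26, 4, 9] = 8

Answer: 8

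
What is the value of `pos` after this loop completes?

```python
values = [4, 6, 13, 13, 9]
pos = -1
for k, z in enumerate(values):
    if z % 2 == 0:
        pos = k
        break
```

First even number index in [4, 6, 13, 13, 9]
`pos` takes the values: -1 → 0

Answer: 0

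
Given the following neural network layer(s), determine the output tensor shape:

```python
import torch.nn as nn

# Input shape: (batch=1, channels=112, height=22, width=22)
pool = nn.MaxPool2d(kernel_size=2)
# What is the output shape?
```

Input: (1, 112, 22, 22) -> Output: (1, 112, 11, 11)

Answer: (1, 112, 11, 11)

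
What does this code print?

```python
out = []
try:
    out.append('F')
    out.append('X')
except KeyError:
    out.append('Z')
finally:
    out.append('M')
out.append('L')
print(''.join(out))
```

Execution trace: 'F' (try body) → 'X' (try body, no exception) → 'M' (finally) → 'L' (after the try/except). Output: FXML

Answer: FXML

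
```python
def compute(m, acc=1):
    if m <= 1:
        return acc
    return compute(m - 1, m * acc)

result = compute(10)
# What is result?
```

Accumulator trace (n, acc): (10, 1) -> (9, 10) -> (8, 90) -> (7, 720) -> (6, 5040) -> (5, 30240) -> (4, 151200) -> (3, 604800) -> (2, 1814400) -> (1, 3628800) -> return 3628800

Answer: 3628800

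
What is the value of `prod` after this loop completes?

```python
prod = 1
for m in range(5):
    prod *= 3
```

3^5 = 243
`prod` takes the values: 1 → 3 → 9 → 27 → 81 → 243

Answer: 243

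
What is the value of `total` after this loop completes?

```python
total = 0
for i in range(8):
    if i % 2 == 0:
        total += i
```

Sum of even numbers 0 to 7
`total` takes the values: 0 → 2 → 6 → 12

Answer: 12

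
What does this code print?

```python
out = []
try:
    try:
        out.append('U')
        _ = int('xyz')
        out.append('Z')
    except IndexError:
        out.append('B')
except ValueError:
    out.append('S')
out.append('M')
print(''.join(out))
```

Execution trace: 'U' (try body) → 'S' (outer except ValueError) → 'M' (after the try/except). Output: USM

Answer: USM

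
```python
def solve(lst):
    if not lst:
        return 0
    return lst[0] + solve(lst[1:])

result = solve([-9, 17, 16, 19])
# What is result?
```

(-9) + 17 + 16 + 19 + 0 = 43

Answer: 43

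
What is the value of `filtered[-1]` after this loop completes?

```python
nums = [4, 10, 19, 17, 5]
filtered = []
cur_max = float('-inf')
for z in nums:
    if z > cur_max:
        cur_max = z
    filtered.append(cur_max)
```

Running max ends at 19
`filtered` takes the values: [] → [4] → [4, 10] → [4, 10, 19] → [4, 10, 19, 19] → [4, 10, 19, 19, 19]
So `filtered[-1]` = 19

Answer: 19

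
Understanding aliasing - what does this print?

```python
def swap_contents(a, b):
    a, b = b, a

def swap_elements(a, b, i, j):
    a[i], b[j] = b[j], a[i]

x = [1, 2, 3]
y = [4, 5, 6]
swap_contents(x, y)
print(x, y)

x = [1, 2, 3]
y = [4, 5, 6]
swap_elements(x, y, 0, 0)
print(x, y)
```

Key concept: parameter rebinding vs mutation.
Step by step:
`x = [1, 2, 3]` → x = [1, 2, 3]
`y = [4, 5, 6]` → y = [4, 5, 6]
`swap_contents(x, y)` → no visible change to tracked variables
`print(x, y)` → prints [1, 2, 3] [4, 5, 6]
`x = [1, 2, 3]` → x = [1, 2, 3]
`y = [4, 5, 6]` → y = [4, 5, 6]
`swap_elements(x, y, 0, 0)` → x = [4, 2, 3]; y = [1, 5, 6]
`print(x, y)` → prints [4, 2, 3] [1, 5, 6]

Answer:
[1, 2, 3] [4, 5, 6]
[4, 2, 3] [1, 5, 6]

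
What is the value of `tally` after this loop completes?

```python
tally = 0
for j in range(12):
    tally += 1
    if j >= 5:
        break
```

Loop breaks when j reaches 5, tally is 6
`tally` takes the values: 0 → 1 → 2 → 3 → 4 → 5 → 6

Answer: 6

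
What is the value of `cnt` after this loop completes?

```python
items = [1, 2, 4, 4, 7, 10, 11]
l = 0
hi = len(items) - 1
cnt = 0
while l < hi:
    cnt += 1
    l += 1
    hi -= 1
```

Iterations until pointers meet (list length 7)
`cnt` takes the values: 0 → 1 → 2 → 3

Answer: 3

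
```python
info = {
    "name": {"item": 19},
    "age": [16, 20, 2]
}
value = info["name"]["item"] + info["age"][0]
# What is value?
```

Trace:
`info = { ...` → info = {'name': {'item': 19}, 'age': [16, 20, 2]}
`value = info["name"]["item"] + info["age"][0]` → value = 35
So value = 35

Answer: 35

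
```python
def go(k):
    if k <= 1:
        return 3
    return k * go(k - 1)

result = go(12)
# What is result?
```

go(12) = 12 * 11 * 10 * 9 * 8 * 7 * 6 * 5 * 4 * 3 * 2 * 3 = 1437004800

Answer: 1437004800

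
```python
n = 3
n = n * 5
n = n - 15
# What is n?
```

Trace:
`n = 3` → n = 3
`n = n * 5` → n = 15
`n = n - 15` → n = 0
So n = 0

Answer: 0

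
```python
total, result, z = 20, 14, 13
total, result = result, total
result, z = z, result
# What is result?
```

Trace:
`total, result, z = 20, 14, 13` → total = 20; result = 14; z = 13
`total, result = result, total` → total = 14; result = 20
`result, z = z, result` → result = 13; z = 20
So result = 13

Answer: 13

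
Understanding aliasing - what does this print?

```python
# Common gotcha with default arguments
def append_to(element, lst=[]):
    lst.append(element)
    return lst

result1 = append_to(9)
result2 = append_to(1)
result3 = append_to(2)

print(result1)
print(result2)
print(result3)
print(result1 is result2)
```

Key concept: mutable default argument gotcha.
Step by step:
`result1 = append_to(9)` → result1 = [9]
`result2 = append_to(1)` → result1 = [9, 1] (same object as result2); result2 = [9, 1] (same object as result1)
`result3 = append_to(2)` → result1 = [9, 1, 2] (same object as result2, result3); result2 = [9, 1, 2] (same object as result1, result3); result3 = [9, 1, 2] (same object as result1, result2)
`print(result1)` → prints [9, 1, 2]
`print(result2)` → prints [9, 1, 2]
`print(result3)` → prints [9, 1, 2]
`print(result1 is result2)` → prints True

Answer:
[9, 1, 2]
[9, 1, 2]
[9, 1, 2]
True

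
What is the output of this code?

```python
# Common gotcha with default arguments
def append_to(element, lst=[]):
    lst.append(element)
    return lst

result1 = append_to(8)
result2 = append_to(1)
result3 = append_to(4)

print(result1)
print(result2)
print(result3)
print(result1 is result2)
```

Key concept: mutable default argument gotcha.
Step by step:
`result1 = append_to(8)` → result1 = [8]
`result2 = append_to(1)` → result1 = [8, 1] (same object as result2); result2 = [8, 1] (same object as result1)
`result3 = append_to(4)` → result1 = [8, 1, 4] (same object as result2, result3); result2 = [8, 1, 4] (same object as result1, result3); result3 = [8, 1, 4] (same object as result1, result2)
`print(result1)` → prints [8, 1, 4]
`print(result2)` → prints [8, 1, 4]
`print(result3)` → prints [8, 1, 4]
`print(result1 is result2)` → prints True

Answer:
[8, 1, 4]
[8, 1, 4]
[8, 1, 4]
True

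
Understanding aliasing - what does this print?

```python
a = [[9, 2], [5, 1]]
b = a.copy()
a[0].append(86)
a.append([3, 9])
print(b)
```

Key concept: shallow copy with nested lists.
Step by step:
`a = [[9, 2], [5, 1]]` → a = [[9, 2], [5, 1]]
`b = a.copy()` → b = [[9, 2], [5, 1]]
`a[0].append(86)` → a = [[9, 2, 86], [5, 1]]; b = [[9, 2, 86], [5, 1]]
`a.append([3, 9])` → a = [[9, 2, 86], [5, 1], [3, 9]]
`print(b)` → prints [[9, 2, 86], [5, 1]]

Answer: [[9, 2, 86], [5, 1]]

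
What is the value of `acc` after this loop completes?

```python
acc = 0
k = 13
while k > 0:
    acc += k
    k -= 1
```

Sum 13 down to 1
`acc` takes the values: 0 → 13 → 25 → 36 → 46 → 55 → 63 → 70 → 76 → 81 → 85 → 88 → 90 → 91

Answer: 91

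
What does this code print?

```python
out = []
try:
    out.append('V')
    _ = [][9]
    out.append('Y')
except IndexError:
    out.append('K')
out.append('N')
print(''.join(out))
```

Execution trace: 'V' (try body) → 'K' (except IndexError) → 'N' (after the try/except). Output: VKN

Answer: VKN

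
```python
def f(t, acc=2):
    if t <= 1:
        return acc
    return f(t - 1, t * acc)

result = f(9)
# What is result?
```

Accumulator trace (n, acc): (9, 2) -> (8, 18) -> (7, 144) -> (6, 1008) -> (5, 6048) -> (4, 30240) -> (3, 120960) -> (2, 362880) -> (1, 725760) -> return 725760

Answer: 725760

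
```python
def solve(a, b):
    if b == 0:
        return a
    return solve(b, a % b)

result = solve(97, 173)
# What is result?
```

solve(97, 173) -> solve(173, 97) -> solve(97, 76) -> solve(76, 21) -> solve(21, 13) -> solve(13, 8) -> solve(8, 5) -> solve(5, 3) -> solve(3, 2) -> solve(2, 1) -> solve(1, 0) -> 1

Answer: 1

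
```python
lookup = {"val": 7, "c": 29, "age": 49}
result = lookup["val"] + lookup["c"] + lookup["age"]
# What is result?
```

Trace:
`lookup = {"val": 7, "c": 29, "age": 49}` → lookup = {'val': 7, 'c': 29, 'age': 49}
`result = lookup["val"] + lookup["c"] + lookup["age"]` → result = 85
So result = 85

Answer: 85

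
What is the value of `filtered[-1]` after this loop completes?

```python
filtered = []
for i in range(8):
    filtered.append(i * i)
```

Last element of squares 0 to 7
`filtered` takes the values: [] → [0] → [0, 1] → [0, 1, 4] → [0, 1, 4, 9] → [0, 1, 4, 9, 16] → [0, 1, 4, 9, 16, 25] → [0, 1, 4, 9, 16, 25, 36] → [0, 1, 4, 9, 16, 25, 36, 49]
So `filtered[-1]` = 49

Answer: 49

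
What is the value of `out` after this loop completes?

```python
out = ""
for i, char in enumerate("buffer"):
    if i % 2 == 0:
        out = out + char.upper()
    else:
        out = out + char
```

Uppercase even positions in 'buffer'
`out` takes the values: "" → "B" → "Bu" → "BuF" → "BuFf" → "BuFfE" → "BuFfEr"

Answer: "BuFfEr"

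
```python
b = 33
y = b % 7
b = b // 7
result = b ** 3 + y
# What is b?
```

Trace:
`b = 33` → b = 33
`y = b % 7` → y = 5
`b = b // 7` → b = 4
`result = b ** 3 + y` → result = 69
So b = 4

Answer: 4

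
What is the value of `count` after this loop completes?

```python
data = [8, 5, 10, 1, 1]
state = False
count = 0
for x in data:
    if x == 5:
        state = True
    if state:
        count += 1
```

Count elements after first 5 in [8, 5, 10, 1, 1]
`count` takes the values: 0 → 1 → 2 → 3 → 4

Answer: 4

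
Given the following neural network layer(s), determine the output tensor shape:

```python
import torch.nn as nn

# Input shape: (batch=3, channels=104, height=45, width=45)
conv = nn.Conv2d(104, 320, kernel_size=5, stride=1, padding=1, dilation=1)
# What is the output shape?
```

Input: (3, 104, 45, 45) -> Output: (3, 320, 43, 43)

Answer: (3, 320, 43, 43)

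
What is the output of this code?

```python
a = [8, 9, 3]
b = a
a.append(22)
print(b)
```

Key concept: basic list aliasing.
Step by step:
`a = [8, 9, 3]` → a = [8, 9, 3]
`b = a` → b = [8, 9, 3] (same object as a)
`a.append(22)` → a = [8, 9, 3, 22] (same object as b); b = [8, 9, 3, 22] (same object as a)
`print(b)` → prints [8, 9, 3, 22]

Answer: [8, 9, 3, 22]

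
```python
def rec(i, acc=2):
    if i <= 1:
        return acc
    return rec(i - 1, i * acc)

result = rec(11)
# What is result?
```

Accumulator trace (n, acc): (11, 2) -> (10, 22) -> (9, 220) -> (8, 1980) -> (7, 15840) -> (6, 110880) -> (5, 665280) -> (4, 3326400) -> (3, 13305600) -> (2, 39916800) -> (1, 79833600) -> return 79833600

Answer: 79833600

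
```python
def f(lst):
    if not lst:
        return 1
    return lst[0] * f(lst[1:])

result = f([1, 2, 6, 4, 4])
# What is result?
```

Product over [1, 2, 6, 4, 4] = 1 * 2 * 6 * 4 * 4 = 192

Answer: 192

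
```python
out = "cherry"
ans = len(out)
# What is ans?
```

Trace:
`out = "cherry"` → out = 'cherry'
`ans = len(out)` → ans = 6
So ans = 6

Answer: 6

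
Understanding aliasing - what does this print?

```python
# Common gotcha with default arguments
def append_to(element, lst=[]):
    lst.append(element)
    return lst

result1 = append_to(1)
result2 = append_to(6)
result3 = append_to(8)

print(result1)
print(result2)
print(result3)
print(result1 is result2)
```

Key concept: mutable default argument gotcha.
Step by step:
`result1 = append_to(1)` → result1 = [1]
`result2 = append_to(6)` → result1 = [1, 6] (same object as result2); result2 = [1, 6] (same object as result1)
`result3 = append_to(8)` → result1 = [1, 6, 8] (same object as result2, result3); result2 = [1, 6, 8] (same object as result1, result3); result3 = [1, 6, 8] (same object as result1, result2)
`print(result1)` → prints [1, 6, 8]
`print(result2)` → prints [1, 6, 8]
`print(result3)` → prints [1, 6, 8]
`print(result1 is result2)` → prints True

Answer:
[1, 6, 8]
[1, 6, 8]
[1, 6, 8]
True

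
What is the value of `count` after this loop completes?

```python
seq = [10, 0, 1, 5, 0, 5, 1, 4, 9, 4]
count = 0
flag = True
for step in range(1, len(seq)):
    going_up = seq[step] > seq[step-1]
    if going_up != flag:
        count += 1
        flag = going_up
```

Count direction changes in [10, 0, 1, 5, 0, 5, 1, 4, 9, 4]
`count` takes the values: 0 → 1 → 2 → 3 → 4 → 5 → 6 → 7

Answer: 7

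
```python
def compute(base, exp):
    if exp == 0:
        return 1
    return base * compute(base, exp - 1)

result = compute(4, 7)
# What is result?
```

compute(4, 7) = 4 * 4 * 4 * 4 * 4 * 4 * 4 = 16384

Answer: 16384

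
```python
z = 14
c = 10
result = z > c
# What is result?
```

Trace:
`z = 14` → z = 14
`c = 10` → c = 10
`result = z > c` → result = True
So result = True

Answer: True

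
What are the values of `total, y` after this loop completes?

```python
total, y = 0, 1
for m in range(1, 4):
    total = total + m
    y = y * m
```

Sum and factorial of 1 to 3
`total, y` takes the values: (0, 1) → (1, 1) → (3, 1) → (3, 2) → (6, 2) → (6, 6)

Answer: 6, 6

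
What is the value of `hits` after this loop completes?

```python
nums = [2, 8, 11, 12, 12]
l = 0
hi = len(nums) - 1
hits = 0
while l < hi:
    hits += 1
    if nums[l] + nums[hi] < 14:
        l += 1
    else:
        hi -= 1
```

Steps to find pair summing to 14
`hits` takes the values: 0 → 1 → 2 → 3 → 4

Answer: 4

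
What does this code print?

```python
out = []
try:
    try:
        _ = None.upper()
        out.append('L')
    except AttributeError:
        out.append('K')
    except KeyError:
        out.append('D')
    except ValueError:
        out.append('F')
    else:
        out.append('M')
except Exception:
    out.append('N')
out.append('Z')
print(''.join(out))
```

Execution trace: 'K' (inner except AttributeError) → 'Z' (after the try/except). Output: KZ

Answer: KZ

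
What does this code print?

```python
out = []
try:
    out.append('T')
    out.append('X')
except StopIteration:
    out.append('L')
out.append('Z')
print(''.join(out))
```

Execution trace: 'T' (try body) → 'X' (try body, no exception) → 'Z' (after the try/except). Output: TXZ

Answer: TXZ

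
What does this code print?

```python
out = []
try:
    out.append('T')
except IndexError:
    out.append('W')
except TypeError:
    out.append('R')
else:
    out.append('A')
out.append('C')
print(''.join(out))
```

Execution trace: 'T' (try body, no exception) → 'A' (else) → 'C' (after the try/except). Output: TAC

Answer: TAC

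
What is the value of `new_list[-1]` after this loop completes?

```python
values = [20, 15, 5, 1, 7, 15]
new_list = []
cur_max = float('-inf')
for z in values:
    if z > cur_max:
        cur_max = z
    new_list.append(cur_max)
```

Running max ends at 20
`new_list` takes the values: [] → [20] → [20, 20] → [20, 20, 20] → [20, 20, 20, 20] → [20, 20, 20, 20, 20] → [20, 20, 20, 20, 20, 20]
So `new_list[-1]` = 20

Answer: 20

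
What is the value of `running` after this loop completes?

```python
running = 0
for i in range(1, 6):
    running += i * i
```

Sum of squares 1² to 5² = 55
`running` takes the values: 0 → 1 → 5 → 14 → 30 → 55

Answer: 55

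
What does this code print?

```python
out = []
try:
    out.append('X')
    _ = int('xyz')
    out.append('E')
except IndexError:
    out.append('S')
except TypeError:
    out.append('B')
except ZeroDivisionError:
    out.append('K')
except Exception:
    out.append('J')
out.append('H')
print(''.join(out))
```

Execution trace: 'X' (try body) → 'J' (except Exception) → 'H' (after the try/except). Output: XJH

Answer: XJH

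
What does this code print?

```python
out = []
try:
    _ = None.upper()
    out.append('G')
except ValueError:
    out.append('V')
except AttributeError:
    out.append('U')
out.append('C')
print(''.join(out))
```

Execution trace: 'U' (except AttributeError) → 'C' (after the try/except). Output: UC

Answer: UC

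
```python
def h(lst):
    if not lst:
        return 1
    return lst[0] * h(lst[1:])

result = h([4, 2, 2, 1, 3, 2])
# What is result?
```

Product over [4, 2, 2, 1, 3, 2] = 4 * 2 * 2 * 1 * 3 * 2 = 96

Answer: 96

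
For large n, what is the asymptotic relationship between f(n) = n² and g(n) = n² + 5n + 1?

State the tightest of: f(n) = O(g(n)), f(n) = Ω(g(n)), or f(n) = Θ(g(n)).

n² vs n² + 5n + 1: f(n) = Θ(g(n)) — they are asymptotically equivalent (lower-order terms are dominated).

Answer: f(n) = Θ(g(n)) — they are asymptotically equivalent (lower-order terms are dominated).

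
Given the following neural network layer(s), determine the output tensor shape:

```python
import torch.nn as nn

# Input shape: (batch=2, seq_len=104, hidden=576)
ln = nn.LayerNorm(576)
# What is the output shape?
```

Input: (2, 104, 576) -> Output: (2, 104, 576)

Answer: (2, 104, 576)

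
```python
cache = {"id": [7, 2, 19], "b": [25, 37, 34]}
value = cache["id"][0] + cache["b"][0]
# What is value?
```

Trace:
`cache = {"id": [7, 2, 19], "b": [25, 37, 34]}` → cache = {'id': [7, 2, 19], 'b': [25, 37, 34]}
`value = cache["id"][0] + cache["b"][0]` → value = 32
So value = 32

Answer: 32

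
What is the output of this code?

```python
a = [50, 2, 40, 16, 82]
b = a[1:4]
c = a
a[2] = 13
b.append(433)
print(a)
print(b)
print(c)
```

Key concept: slice vs alias.
Step by step:
`a = [50, 2, 40, 16, 82]` → a = [50, 2, 40, 16, 82]
`b = a[1:4]` → b = [2, 40, 16]
`c = a` → c = [50, 2, 40, 16, 82] (same object as a)
`a[2] = 13` → a = [50, 2, 13, 16, 82] (same object as c); c = [50, 2, 13, 16, 82] (same object as a)
`b.append(433)` → b = [2, 40, 16, 433]
`print(a)` → prints [50, 2, 13, 16, 82]
`print(b)` → prints [2, 40, 16, 433]
`print(c)` → prints [50, 2, 13, 16, 82]

Answer:
[50, 2, 13, 16, 82]
[2, 40, 16, 433]
[50, 2, 13, 16, 82]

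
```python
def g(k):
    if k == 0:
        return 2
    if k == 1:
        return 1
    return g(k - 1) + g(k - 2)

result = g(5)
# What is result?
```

Build up from base cases: g(0)=2, g(1)=1, g(2)=3, g(3)=4, g(4)=7, g(5)=11

Answer: 11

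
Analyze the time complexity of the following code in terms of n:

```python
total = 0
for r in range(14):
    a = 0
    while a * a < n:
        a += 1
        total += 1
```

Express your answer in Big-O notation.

Each loop level contributes: 1 × √n. Multiplying the contributions gives O(√n).

Answer: O(√n)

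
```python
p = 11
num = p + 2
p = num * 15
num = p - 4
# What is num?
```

Trace:
`p = 11` → p = 11
`num = p + 2` → num = 13
`p = num * 15` → p = 195
`num = p - 4` → num = 191
So num = 191

Answer: 191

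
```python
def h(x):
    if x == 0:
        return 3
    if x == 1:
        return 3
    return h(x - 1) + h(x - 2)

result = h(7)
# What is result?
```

Build up from base cases: h(0)=3, h(1)=3, h(2)=6, h(3)=9, h(4)=15, h(5)=24, h(6)=39, ..., h(7)=63

Answer: 63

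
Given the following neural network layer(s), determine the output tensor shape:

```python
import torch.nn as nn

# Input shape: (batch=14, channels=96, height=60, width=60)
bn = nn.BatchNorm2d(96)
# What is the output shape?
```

Input: (14, 96, 60, 60) -> Output: (14, 96, 60, 60)

Answer: (14, 96, 60, 60)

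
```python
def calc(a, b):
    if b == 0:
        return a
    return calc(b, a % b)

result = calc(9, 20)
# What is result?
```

calc(9, 20) -> calc(20, 9) -> calc(9, 2) -> calc(2, 1) -> calc(1, 0) -> 1

Answer: 1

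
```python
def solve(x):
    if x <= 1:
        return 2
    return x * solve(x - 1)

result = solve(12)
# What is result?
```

solve(12) = 12 * 11 * 10 * 9 * 8 * 7 * 6 * 5 * 4 * 3 * 2 * 2 = 958003200

Answer: 958003200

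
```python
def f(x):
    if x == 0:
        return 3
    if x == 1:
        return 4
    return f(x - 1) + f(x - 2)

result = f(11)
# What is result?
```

Build up from base cases: f(0)=3, f(1)=4, f(2)=7, f(3)=11, f(4)=18, f(5)=29, f(6)=47, ..., f(11)=521

Answer: 521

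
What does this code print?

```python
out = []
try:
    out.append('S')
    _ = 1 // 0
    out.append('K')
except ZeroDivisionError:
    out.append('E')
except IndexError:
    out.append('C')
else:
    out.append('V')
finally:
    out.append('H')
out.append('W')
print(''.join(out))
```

Execution trace: 'S' (try body) → 'E' (except ZeroDivisionError) → 'H' (finally) → 'W' (after the try/except). Output: SEHW

Answer: SEHW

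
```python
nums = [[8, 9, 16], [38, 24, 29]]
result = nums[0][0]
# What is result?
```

Trace:
`nums = [[8, 9, 16], [38, 24, 29]]` → nums = [[8, 9, 16], [38, 24, 29]]
`result = nums[0][0]` → result = 8
So result = 8

Answer: 8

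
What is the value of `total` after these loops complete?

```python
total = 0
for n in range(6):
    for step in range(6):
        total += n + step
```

Sum of all n+step for n,step in 6x6
`total` takes the values: 0 → 1 → 3 → 6 → 10 → 15 → 16 → 18 → 21 → 25 → 30 → 36 → 38 → 41 → 45 → 50 → 56 → 63 → 66 → 70 → 75 → 81 → 88 → 96 → 100 → 105 → 111 → 118 → 126 → 135 → 140 → 146 → 153 → 161 → 170 → 180

Answer: 180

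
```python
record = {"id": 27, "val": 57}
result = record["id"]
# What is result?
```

Trace:
`record = {"id": 27, "val": 57}` → record = {'id': 27, 'val': 57}
`result = record["id"]` → result = 27
So result = 27

Answer: 27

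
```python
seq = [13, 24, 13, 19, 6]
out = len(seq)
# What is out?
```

Trace:
`seq = [13, 24, 13, 19, 6]` → seq = [13, 24, 13, 19, 6]
`out = len(seq)` → out = 5
So out = 5

Answer: 5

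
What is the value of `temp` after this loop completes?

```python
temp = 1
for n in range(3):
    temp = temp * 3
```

Multiply by 3, 3 times: 1 * 3^3 = 27
`temp` takes the values: 1 → 3 → 9 → 27

Answer: 27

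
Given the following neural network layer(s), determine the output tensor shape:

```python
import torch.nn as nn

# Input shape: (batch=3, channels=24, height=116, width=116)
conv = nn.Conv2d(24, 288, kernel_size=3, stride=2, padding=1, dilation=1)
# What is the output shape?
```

Input: (3, 24, 116, 116) -> Output: (3, 288, 58, 58)

Answer: (3, 288, 58, 58)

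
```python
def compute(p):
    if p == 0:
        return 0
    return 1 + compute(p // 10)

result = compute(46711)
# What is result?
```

Count of digits of 46711: 5

Answer: 5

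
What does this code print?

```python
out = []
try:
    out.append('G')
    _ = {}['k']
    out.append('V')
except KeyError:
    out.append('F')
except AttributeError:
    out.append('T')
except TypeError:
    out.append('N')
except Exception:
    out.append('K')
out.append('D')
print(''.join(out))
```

Execution trace: 'G' (try body) → 'F' (except KeyError) → 'D' (after the try/except). Output: GFD

Answer: GFD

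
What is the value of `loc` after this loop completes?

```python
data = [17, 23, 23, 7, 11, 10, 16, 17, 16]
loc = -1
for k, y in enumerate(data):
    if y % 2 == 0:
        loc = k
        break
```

First even number index in [17, 23, 23, 7, 11, 10, 16, 17, 16]
`loc` takes the values: -1 → 5

Answer: 5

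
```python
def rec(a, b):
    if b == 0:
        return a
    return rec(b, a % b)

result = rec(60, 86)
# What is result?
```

rec(60, 86) -> rec(86, 60) -> rec(60, 26) -> rec(26, 8) -> rec(8, 2) -> rec(2, 0) -> 2

Answer: 2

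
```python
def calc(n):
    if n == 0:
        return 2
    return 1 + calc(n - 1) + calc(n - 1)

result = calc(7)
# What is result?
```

calc(n) = 1 + 2·calc(n-1), calc(0)=2. Closed form: (2+1)·2^7 - 1 = 383.

Answer: 383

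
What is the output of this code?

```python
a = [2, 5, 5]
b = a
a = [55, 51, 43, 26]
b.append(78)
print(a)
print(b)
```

Key concept: rebinding vs mutation: a is rebound to a new list, b still points at the original.
Step by step:
`a = [2, 5, 5]` → a = [2, 5, 5]
`b = a` → b = [2, 5, 5] (same object as a)
`a = [55, 51, 43, 26]` → a = [55, 51, 43, 26]
`b.append(78)` → b = [2, 5, 5, 78]
`print(a)` → prints [55, 51, 43, 26]
`print(b)` → prints [2, 5, 5, 78]

Answer:
[55, 51, 43, 26]
[2, 5, 5, 78]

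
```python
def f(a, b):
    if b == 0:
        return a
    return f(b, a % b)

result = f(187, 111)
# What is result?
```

f(187, 111) -> f(111, 76) -> f(76, 35) -> f(35, 6) -> f(6, 5) -> f(5, 1) -> f(1, 0) -> 1

Answer: 1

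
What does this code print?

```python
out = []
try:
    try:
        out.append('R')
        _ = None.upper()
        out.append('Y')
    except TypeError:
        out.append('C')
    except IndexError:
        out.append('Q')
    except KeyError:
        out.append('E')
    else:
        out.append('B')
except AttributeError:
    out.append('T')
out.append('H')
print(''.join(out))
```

Execution trace: 'R' (try body) → 'T' (outer except AttributeError) → 'H' (after the try/except). Output: RTH

Answer: RTH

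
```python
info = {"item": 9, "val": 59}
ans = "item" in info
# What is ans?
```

Trace:
`info = {"item": 9, "val": 59}` → info = {'item': 9, 'val': 59}
`ans = "item" in info` → ans = True
So ans = True

Answer: True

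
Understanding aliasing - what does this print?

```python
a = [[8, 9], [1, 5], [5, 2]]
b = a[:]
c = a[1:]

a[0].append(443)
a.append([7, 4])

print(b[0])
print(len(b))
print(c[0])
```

Key concept: slice with nested mutation.
Step by step:
`a = [[8, 9], [1, 5], [5, 2]]` → a = [[8, 9], [1, 5], [5, 2]]
`b = a[:]` → b = [[8, 9], [1, 5], [5, 2]]
`c = a[1:]` → c = [[1, 5], [5, 2]]
`a[0].append(443)` → a = [[8, 9, 443], [1, 5], [5, 2]]; b = [[8, 9, 443], [1, 5], [5, 2]]
`a.append([7, 4])` → a = [[8, 9, 443], [1, 5], [5, 2], [7, 4]]
`print(b[0])` → prints [8, 9, 443]
`print(len(b))` → prints 3
`print(c[0])` → prints [1, 5]

Answer:
[8, 9, 443]
3
[1, 5]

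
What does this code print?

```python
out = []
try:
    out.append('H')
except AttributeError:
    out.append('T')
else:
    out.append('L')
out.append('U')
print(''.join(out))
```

Execution trace: 'H' (try body, no exception) → 'L' (else) → 'U' (after the try/except). Output: HLU

Answer: HLU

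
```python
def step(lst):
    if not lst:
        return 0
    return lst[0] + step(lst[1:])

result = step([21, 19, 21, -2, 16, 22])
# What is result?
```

21 + 19 + 21 + (-2) + 16 + 22 + 0 = 97

Answer: 97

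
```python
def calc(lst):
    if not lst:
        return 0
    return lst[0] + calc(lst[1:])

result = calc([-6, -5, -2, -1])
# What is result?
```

(-6) + (-5) + (-2) + (-1) + 0 = -14

Answer: -14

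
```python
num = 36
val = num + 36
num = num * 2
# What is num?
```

Trace:
`num = 36` → num = 36
`val = num + 36` → val = 72
`num = num * 2` → num = 72
So num = 72

Answer: 72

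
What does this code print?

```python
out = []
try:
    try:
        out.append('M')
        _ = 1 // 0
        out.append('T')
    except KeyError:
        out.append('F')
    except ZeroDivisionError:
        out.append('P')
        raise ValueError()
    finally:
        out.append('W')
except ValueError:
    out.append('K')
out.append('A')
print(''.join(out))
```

Execution trace: 'M' (try body) → 'P' (except ZeroDivisionError) → 'W' (finally) → 'K' (outer except ValueError) → 'A' (after the try/except). Output: MPWKA

Answer: MPWKA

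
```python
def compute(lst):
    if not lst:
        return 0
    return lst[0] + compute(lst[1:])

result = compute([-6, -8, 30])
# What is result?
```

(-6) + (-8) + 30 + 0 = 16

Answer: 16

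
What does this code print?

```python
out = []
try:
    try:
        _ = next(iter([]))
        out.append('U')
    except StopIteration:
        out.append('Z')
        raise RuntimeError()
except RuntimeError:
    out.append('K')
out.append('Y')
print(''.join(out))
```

Execution trace: 'Z' (inner except StopIteration) → 'K' (outer except RuntimeError) → 'Y' (after the try/except). Output: ZKY

Answer: ZKY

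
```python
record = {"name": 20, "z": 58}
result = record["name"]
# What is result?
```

Trace:
`record = {"name": 20, "z": 58}` → record = {'name': 20, 'z': 58}
`result = record["name"]` → result = 20
So result = 20

Answer: 20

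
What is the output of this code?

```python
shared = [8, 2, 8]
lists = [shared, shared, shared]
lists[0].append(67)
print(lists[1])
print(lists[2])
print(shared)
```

Key concept: list of same reference.
Step by step:
`shared = [8, 2, 8]` → shared = [8, 2, 8]
`lists = [shared, shared, shared]` → lists = [[8, 2, 8], [8, 2, 8], [8, 2, 8]]
`lists[0].append(67)` → shared = [8, 2, 8, 67]; lists = [[8, 2, 8, 67], [8, 2, 8, 67], [8, 2, 8, 67]]
`print(lists[1])` → prints [8, 2, 8, 67]
`print(lists[2])` → prints [8, 2, 8, 67]
`print(shared)` → prints [8, 2, 8, 67]

Answer:
[8, 2, 8, 67]
[8, 2, 8, 67]
[8, 2, 8, 67]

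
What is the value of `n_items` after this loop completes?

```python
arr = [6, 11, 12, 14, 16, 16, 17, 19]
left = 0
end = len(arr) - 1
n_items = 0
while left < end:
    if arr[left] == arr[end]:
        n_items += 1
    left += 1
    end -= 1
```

Count matching pairs from ends
`n_items` takes the values: 0

Answer: 0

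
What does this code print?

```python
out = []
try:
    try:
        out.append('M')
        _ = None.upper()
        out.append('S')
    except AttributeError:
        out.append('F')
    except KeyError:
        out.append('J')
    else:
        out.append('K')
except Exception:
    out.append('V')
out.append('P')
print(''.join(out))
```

Execution trace: 'M' (inner try body) → 'F' (inner except AttributeError) → 'P' (after the try/except). Output: MFP

Answer: MFP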